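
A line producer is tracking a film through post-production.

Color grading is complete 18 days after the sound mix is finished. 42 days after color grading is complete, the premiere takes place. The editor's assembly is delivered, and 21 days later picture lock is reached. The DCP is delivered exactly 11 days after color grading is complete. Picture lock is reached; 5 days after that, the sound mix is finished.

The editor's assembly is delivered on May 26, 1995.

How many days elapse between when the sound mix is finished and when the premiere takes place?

60 days

Causal path: the sound mix is finished → color grading is complete → the premiere takes place.
Total delay along the path: 18 + 42 = 60 days.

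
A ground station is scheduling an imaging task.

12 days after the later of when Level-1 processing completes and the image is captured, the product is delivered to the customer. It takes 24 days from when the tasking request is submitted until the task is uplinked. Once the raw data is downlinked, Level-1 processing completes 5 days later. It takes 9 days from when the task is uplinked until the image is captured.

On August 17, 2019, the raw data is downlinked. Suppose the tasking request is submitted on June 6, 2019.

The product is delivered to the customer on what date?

September 3, 2019

The raw data is downlinked: Aug 17, 2019.
Level-1 processing completes: Aug 17, 2019 + 5 days = Aug 22, 2019.
The tasking request is submitted: Jun 6, 2019.
The task is uplinked: Jun 6, 2019 + 24 days = Jun 30, 2019.
The image is captured: Jun 30, 2019 + 9 days = Jul 9, 2019.
Both prerequisites met — Level-1 processing completes (Aug 22, 2019), the image is captured (Jul 9, 2019); the later is Aug 22, 2019.
The product is delivered to the customer: Aug 22, 2019 + 12 days = Sep 3, 2019.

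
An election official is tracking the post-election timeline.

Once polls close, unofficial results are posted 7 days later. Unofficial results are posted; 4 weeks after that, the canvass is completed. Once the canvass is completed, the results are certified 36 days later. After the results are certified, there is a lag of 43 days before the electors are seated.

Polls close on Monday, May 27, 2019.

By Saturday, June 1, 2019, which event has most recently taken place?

Polls close: May 27, 2019.
Unofficial results are posted: May 27, 2019 + 7 days = Jun 3, 2019.
The canvass is completed: Jun 3, 2019 + 4 weeks = Jul 1, 2019.
The results are certified: Jul 1, 2019 + 36 days = Aug 6, 2019.
The electors are seated: Aug 6, 2019 + 43 days = Sep 18, 2019.
Jun 1, 2019 falls between when polls close (May 27, 2019) and when unofficial results are posted (Jun 3, 2019).

Polls close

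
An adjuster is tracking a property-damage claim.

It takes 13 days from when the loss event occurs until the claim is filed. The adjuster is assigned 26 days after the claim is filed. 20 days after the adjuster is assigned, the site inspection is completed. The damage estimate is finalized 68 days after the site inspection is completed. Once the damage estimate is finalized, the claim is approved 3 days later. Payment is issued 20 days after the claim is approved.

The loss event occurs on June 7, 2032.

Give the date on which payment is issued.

The loss event occurs: Jun 7, 2032.
The claim is filed: Jun 7, 2032 + 13 days = Jun 20, 2032.
The adjuster is assigned: Jun 20, 2032 + 26 days = Jul 16, 2032.
The site inspection is completed: Jul 16, 2032 + 20 days = Aug 5, 2032.
The damage estimate is finalized: Aug 5, 2032 + 68 days = Oct 12, 2032.
The claim is approved: Oct 12, 2032 + 3 days = Oct 15, 2032.
Payment is issued: Oct 15, 2032 + 20 days = Nov 4, 2032.

November 4, 2032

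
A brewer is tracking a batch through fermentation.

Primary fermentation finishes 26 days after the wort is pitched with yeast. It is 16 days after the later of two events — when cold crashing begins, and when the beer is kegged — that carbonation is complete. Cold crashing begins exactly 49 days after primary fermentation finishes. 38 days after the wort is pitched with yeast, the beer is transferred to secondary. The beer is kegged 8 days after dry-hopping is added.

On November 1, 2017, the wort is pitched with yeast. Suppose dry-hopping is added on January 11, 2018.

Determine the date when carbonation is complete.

The wort is pitched with yeast: Nov 1, 2017.
Primary fermentation finishes: Nov 1, 2017 + 26 days = Nov 27, 2017.
Cold crashing begins: Nov 27, 2017 + 49 days = Jan 15, 2018.
Dry-hopping is added: Jan 11, 2018.
The beer is kegged: Jan 11, 2018 + 8 days = Jan 19, 2018.
Both prerequisites met — cold crashing begins (Jan 15, 2018), the beer is kegged (Jan 19, 2018); the later is Jan 19, 2018.
Carbonation is complete: Jan 19, 2018 + 16 days = Feb 4, 2018.

February 4, 2018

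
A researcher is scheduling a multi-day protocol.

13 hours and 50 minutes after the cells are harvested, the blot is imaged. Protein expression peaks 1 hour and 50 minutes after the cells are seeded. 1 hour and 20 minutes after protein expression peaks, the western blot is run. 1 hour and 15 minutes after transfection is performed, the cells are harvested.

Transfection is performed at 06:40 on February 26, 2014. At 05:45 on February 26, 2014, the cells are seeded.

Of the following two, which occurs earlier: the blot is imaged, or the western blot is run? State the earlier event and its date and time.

The western blot is run — 08:55 on February 26, 2014

Transfection is performed: 06:40 Feb 26, 2014.
The cells are harvested: 06:40 Feb 26, 2014 + 1h15m = 07:55 Feb 26, 2014.
The blot is imaged: 07:55 Feb 26, 2014 + 13h50m = 21:45 Feb 26, 2014.
The cells are seeded: 05:45 Feb 26, 2014.
Protein expression peaks: 05:45 Feb 26, 2014 + 1h50m = 07:35 Feb 26, 2014.
The western blot is run: 07:35 Feb 26, 2014 + 1h20m = 08:55 Feb 26, 2014.
Comparing: the blot is imaged at 21:45 Feb 26, 2014 vs the western blot is run at 08:55 Feb 26, 2014. Earlier: the western blot is run.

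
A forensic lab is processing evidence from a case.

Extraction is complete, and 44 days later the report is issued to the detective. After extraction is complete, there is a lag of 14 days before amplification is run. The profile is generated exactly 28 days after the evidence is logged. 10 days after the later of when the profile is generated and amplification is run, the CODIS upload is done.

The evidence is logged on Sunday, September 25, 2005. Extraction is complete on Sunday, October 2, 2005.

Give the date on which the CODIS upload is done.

The evidence is logged: Sep 25, 2005.
The profile is generated: Sep 25, 2005 + 28 days = Oct 23, 2005.
Extraction is complete: Oct 2, 2005.
Amplification is run: Oct 2, 2005 + 14 days = Oct 16, 2005.
Both prerequisites met — the profile is generated (Oct 23, 2005), amplification is run (Oct 16, 2005); the later is Oct 23, 2005.
The CODIS upload is done: Oct 23, 2005 + 10 days = Nov 2, 2005.

Wednesday, November 2, 2005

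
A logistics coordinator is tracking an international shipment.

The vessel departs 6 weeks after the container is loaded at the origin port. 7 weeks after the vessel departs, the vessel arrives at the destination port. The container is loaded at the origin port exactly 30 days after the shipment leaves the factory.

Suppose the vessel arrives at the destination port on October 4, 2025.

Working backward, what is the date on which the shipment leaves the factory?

June 5, 2025

The vessel arrives at the destination port: Oct 4, 2025.
The vessel departs: Oct 4, 2025 − 7 weeks = Aug 16, 2025.
The container is loaded at the origin port: Aug 16, 2025 − 6 weeks = Jul 5, 2025.
The shipment leaves the factory: Jul 5, 2025 − 30 days = Jun 5, 2025.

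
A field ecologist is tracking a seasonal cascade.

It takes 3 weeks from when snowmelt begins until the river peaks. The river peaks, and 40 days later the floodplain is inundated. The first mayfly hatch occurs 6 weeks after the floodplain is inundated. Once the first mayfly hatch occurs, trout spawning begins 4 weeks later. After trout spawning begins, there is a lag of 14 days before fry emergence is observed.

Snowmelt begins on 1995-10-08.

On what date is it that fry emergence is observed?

1996-03-01

Snowmelt begins: Oct 8, 1995.
The river peaks: Oct 8, 1995 + 3 weeks = Oct 29, 1995.
The floodplain is inundated: Oct 29, 1995 + 40 days = Dec 8, 1995.
The first mayfly hatch occurs: Dec 8, 1995 + 6 weeks = Jan 19, 1996.
Trout spawning begins: Jan 19, 1996 + 4 weeks = Feb 16, 1996.
Fry emergence is observed: Feb 16, 1996 + 14 days = Mar 1, 1996.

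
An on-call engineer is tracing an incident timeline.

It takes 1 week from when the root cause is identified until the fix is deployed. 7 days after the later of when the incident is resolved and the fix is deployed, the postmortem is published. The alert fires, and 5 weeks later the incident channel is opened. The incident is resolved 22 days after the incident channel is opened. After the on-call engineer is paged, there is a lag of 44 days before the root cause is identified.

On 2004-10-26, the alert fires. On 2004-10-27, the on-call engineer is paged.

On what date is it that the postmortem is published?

2004-12-29

The alert fires: Oct 26, 2004.
The incident channel is opened: Oct 26, 2004 + 5 weeks = Nov 30, 2004.
The incident is resolved: Nov 30, 2004 + 22 days = Dec 22, 2004.
The on-call engineer is paged: Oct 27, 2004.
The root cause is identified: Oct 27, 2004 + 44 days = Dec 10, 2004.
The fix is deployed: Dec 10, 2004 + 1 week = Dec 17, 2004.
Both prerequisites met — the incident is resolved (Dec 22, 2004), the fix is deployed (Dec 17, 2004); the later is Dec 22, 2004.
The postmortem is published: Dec 22, 2004 + 7 days = Dec 29, 2004.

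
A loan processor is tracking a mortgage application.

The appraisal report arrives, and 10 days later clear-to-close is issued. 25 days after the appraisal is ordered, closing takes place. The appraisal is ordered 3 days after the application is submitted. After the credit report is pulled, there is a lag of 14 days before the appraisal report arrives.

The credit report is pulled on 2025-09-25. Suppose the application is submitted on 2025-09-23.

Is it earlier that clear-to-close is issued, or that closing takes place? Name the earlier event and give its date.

The credit report is pulled: Sep 25, 2025.
The appraisal report arrives: Sep 25, 2025 + 14 days = Oct 9, 2025.
Clear-to-close is issued: Oct 9, 2025 + 10 days = Oct 19, 2025.
The application is submitted: Sep 23, 2025.
The appraisal is ordered: Sep 23, 2025 + 3 days = Sep 26, 2025.
Closing takes place: Sep 26, 2025 + 25 days = Oct 21, 2025.
Comparing: clear-to-close is issued on Oct 19, 2025 vs closing takes place on Oct 21, 2025. Earlier: clear-to-close is issued.

Clear-to-close is issued — 2025-10-19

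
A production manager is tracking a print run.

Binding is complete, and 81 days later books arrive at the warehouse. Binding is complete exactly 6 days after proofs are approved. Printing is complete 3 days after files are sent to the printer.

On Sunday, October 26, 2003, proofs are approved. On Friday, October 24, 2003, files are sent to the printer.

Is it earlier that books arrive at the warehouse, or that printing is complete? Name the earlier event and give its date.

Printing is complete — Monday, October 27, 2003

Proofs are approved: Oct 26, 2003.
Binding is complete: Oct 26, 2003 + 6 days = Nov 1, 2003.
Books arrive at the warehouse: Nov 1, 2003 + 81 days = Jan 21, 2004.
Files are sent to the printer: Oct 24, 2003.
Printing is complete: Oct 24, 2003 + 3 days = Oct 27, 2003.
Comparing: books arrive at the warehouse on Jan 21, 2004 vs printing is complete on Oct 27, 2003. Earlier: printing is complete.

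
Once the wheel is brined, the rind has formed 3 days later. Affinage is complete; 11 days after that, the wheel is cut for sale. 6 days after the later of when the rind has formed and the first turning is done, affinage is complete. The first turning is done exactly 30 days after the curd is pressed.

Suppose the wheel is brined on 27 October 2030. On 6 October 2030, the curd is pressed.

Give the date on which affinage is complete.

11 November 2030

The wheel is brined: Oct 27, 2030.
The rind has formed: Oct 27, 2030 + 3 days = Oct 30, 2030.
The curd is pressed: Oct 6, 2030.
The first turning is done: Oct 6, 2030 + 30 days = Nov 5, 2030.
Both prerequisites met — the rind has formed (Oct 30, 2030), the first turning is done (Nov 5, 2030); the later is Nov 5, 2030.
Affinage is complete: Nov 5, 2030 + 6 days = Nov 11, 2030.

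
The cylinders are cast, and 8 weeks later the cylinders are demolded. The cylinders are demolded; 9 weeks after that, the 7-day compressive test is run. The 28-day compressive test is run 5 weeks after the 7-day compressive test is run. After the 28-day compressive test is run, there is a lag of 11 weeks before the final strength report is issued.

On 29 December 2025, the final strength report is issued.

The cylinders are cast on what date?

12 May 2025

The final strength report is issued: Dec 29, 2025.
The 28-day compressive test is run: Dec 29, 2025 − 11 weeks = Oct 13, 2025.
The 7-day compressive test is run: Oct 13, 2025 − 5 weeks = Sep 8, 2025.
The cylinders are demolded: Sep 8, 2025 − 9 weeks = Jul 7, 2025.
The cylinders are cast: Jul 7, 2025 − 8 weeks = May 12, 2025.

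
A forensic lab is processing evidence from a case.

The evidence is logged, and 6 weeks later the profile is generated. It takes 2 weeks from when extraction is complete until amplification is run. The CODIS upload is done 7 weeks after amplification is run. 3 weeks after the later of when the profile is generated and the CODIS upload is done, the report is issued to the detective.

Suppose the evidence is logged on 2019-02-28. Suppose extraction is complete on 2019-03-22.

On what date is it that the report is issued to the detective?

The evidence is logged: Feb 28, 2019.
The profile is generated: Feb 28, 2019 + 6 weeks = Apr 11, 2019.
Extraction is complete: Mar 22, 2019.
Amplification is run: Mar 22, 2019 + 2 weeks = Apr 5, 2019.
The CODIS upload is done: Apr 5, 2019 + 7 weeks = May 24, 2019.
Both prerequisites met — the profile is generated (Apr 11, 2019), the CODIS upload is done (May 24, 2019); the later is May 24, 2019.
The report is issued to the detective: May 24, 2019 + 3 weeks = Jun 14, 2019.

2019-06-14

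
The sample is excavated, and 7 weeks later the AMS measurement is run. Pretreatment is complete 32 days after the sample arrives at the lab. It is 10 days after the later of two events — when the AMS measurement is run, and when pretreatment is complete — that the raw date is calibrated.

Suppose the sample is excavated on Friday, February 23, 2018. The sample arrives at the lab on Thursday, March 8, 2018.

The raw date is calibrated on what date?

Monday, April 23, 2018

The sample is excavated: Feb 23, 2018.
The AMS measurement is run: Feb 23, 2018 + 7 weeks = Apr 13, 2018.
The sample arrives at the lab: Mar 8, 2018.
Pretreatment is complete: Mar 8, 2018 + 32 days = Apr 9, 2018.
Both prerequisites met — the AMS measurement is run (Apr 13, 2018), pretreatment is complete (Apr 9, 2018); the later is Apr 13, 2018.
The raw date is calibrated: Apr 13, 2018 + 10 days = Apr 23, 2018.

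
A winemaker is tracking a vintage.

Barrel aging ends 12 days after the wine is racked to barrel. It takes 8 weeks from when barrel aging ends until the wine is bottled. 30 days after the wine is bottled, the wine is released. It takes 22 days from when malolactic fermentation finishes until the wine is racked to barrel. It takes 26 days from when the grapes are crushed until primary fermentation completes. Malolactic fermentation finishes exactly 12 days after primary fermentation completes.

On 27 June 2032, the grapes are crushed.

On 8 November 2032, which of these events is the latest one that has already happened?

The wine is bottled

The grapes are crushed: Jun 27, 2032.
Primary fermentation completes: Jun 27, 2032 + 26 days = Jul 23, 2032.
Malolactic fermentation finishes: Jul 23, 2032 + 12 days = Aug 4, 2032.
The wine is racked to barrel: Aug 4, 2032 + 22 days = Aug 26, 2032.
Barrel aging ends: Aug 26, 2032 + 12 days = Sep 7, 2032.
The wine is bottled: Sep 7, 2032 + 8 weeks = Nov 2, 2032.
The wine is released: Nov 2, 2032 + 30 days = Dec 2, 2032.
Nov 8, 2032 falls between when the wine is bottled (Nov 2, 2032) and when the wine is released (Dec 2, 2032).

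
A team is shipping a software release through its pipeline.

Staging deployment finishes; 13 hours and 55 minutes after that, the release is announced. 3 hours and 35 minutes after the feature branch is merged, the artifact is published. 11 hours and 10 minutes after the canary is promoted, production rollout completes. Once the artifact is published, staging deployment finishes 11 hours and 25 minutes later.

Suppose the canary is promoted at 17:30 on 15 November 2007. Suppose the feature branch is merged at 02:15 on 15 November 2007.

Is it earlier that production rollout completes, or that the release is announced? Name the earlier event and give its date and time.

The canary is promoted: 17:30 Nov 15, 2007.
Production rollout completes: 17:30 Nov 15, 2007 + 11h10m = 04:40 Nov 16, 2007.
The feature branch is merged: 02:15 Nov 15, 2007.
The artifact is published: 02:15 Nov 15, 2007 + 3h35m = 05:50 Nov 15, 2007.
Staging deployment finishes: 05:50 Nov 15, 2007 + 11h25m = 17:15 Nov 15, 2007.
The release is announced: 17:15 Nov 15, 2007 + 13h55m = 07:10 Nov 16, 2007.
Comparing: production rollout completes at 04:40 Nov 16, 2007 vs the release is announced at 07:10 Nov 16, 2007. Earlier: production rollout completes.

Production rollout completes — 04:40 on 16 November 2007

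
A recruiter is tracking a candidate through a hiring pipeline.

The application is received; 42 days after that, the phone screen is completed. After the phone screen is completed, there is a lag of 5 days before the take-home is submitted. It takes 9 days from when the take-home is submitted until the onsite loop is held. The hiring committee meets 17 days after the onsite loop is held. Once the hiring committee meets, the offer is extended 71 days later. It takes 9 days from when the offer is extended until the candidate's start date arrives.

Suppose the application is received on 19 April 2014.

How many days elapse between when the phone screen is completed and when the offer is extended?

102 days

Causal path: the phone screen is completed → the take-home is submitted → the onsite loop is held → the hiring committee meets → the offer is extended.
Total delay along the path: 5 + 9 + 17 + 71 = 102 days.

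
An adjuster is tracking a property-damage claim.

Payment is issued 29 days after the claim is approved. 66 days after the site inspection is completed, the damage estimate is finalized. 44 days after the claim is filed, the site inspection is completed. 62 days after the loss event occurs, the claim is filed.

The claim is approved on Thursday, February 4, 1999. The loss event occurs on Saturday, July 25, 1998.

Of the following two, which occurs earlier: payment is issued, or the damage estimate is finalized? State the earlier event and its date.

The claim is approved: Feb 4, 1999.
Payment is issued: Feb 4, 1999 + 29 days = Mar 5, 1999.
The loss event occurs: Jul 25, 1998.
The claim is filed: Jul 25, 1998 + 62 days = Sep 25, 1998.
The site inspection is completed: Sep 25, 1998 + 44 days = Nov 8, 1998.
The damage estimate is finalized: Nov 8, 1998 + 66 days = Jan 13, 1999.
Comparing: payment is issued on Mar 5, 1999 vs the damage estimate is finalized on Jan 13, 1999. Earlier: the damage estimate is finalized.

The damage estimate is finalized — Wednesday, January 13, 1999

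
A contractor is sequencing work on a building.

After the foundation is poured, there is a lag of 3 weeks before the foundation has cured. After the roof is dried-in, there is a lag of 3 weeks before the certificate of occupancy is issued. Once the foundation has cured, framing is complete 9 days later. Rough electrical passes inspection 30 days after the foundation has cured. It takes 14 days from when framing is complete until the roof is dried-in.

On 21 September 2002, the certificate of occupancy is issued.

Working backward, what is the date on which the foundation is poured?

18 July 2002

The certificate of occupancy is issued: Sep 21, 2002.
The roof is dried-in: Sep 21, 2002 − 3 weeks = Aug 31, 2002.
Framing is complete: Aug 31, 2002 − 14 days = Aug 17, 2002.
The foundation has cured: Aug 17, 2002 − 9 days = Aug 8, 2002.
The foundation is poured: Aug 8, 2002 − 3 weeks = Jul 18, 2002.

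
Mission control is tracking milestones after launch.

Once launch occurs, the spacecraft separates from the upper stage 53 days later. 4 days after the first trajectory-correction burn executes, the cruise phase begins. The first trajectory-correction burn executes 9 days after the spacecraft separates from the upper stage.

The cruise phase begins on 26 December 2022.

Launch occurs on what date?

The cruise phase begins: Dec 26, 2022.
The first trajectory-correction burn executes: Dec 26, 2022 − 4 days = Dec 22, 2022.
The spacecraft separates from the upper stage: Dec 22, 2022 − 9 days = Dec 13, 2022.
Launch occurs: Dec 13, 2022 − 53 days = Oct 21, 2022.

21 October 2022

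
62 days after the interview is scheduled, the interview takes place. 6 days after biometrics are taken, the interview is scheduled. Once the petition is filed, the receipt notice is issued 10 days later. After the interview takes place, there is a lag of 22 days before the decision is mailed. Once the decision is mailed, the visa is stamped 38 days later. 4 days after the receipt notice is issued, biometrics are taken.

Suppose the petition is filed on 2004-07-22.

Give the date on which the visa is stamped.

2004-12-11

The petition is filed: Jul 22, 2004.
The receipt notice is issued: Jul 22, 2004 + 10 days = Aug 1, 2004.
Biometrics are taken: Aug 1, 2004 + 4 days = Aug 5, 2004.
The interview is scheduled: Aug 5, 2004 + 6 days = Aug 11, 2004.
The interview takes place: Aug 11, 2004 + 62 days = Oct 12, 2004.
The decision is mailed: Oct 12, 2004 + 22 days = Nov 3, 2004.
The visa is stamped: Nov 3, 2004 + 38 days = Dec 11, 2004.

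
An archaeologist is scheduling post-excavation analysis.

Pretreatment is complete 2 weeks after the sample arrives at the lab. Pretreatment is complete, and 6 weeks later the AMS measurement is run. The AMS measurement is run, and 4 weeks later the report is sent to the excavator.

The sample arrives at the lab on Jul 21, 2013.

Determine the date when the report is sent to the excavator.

The sample arrives at the lab: Jul 21, 2013.
Pretreatment is complete: Jul 21, 2013 + 2 weeks = Aug 4, 2013.
The AMS measurement is run: Aug 4, 2013 + 6 weeks = Sep 15, 2013.
The report is sent to the excavator: Sep 15, 2013 + 4 weeks = Oct 13, 2013.

Oct 13, 2013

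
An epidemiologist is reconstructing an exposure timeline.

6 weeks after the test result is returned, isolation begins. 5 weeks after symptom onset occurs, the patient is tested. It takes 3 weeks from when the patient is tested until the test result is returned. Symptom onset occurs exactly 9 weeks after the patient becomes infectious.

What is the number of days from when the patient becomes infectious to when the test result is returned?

Causal path: the patient becomes infectious → symptom onset occurs → the patient is tested → the test result is returned.
Total delay along the path: 9 + 5 + 3 weeks = 17 weeks = 119 days.

119 days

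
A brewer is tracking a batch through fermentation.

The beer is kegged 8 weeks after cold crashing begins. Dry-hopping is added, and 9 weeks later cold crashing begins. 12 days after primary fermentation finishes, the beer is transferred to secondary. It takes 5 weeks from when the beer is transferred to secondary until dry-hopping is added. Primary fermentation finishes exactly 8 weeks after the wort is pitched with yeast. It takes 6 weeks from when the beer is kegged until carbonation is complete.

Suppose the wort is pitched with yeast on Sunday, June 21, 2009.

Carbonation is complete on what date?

Friday, March 12, 2010

The wort is pitched with yeast: Jun 21, 2009.
Primary fermentation finishes: Jun 21, 2009 + 8 weeks = Aug 16, 2009.
The beer is transferred to secondary: Aug 16, 2009 + 12 days = Aug 28, 2009.
Dry-hopping is added: Aug 28, 2009 + 5 weeks = Oct 2, 2009.
Cold crashing begins: Oct 2, 2009 + 9 weeks = Dec 4, 2009.
The beer is kegged: Dec 4, 2009 + 8 weeks = Jan 29, 2010.
Carbonation is complete: Jan 29, 2010 + 6 weeks = Mar 12, 2010.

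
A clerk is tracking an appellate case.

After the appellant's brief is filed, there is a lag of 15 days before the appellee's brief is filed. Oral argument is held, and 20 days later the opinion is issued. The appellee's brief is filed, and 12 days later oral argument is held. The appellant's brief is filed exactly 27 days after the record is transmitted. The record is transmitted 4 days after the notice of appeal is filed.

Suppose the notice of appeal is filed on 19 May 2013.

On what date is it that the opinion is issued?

The notice of appeal is filed: May 19, 2013.
The record is transmitted: May 19, 2013 + 4 days = May 23, 2013.
The appellant's brief is filed: May 23, 2013 + 27 days = Jun 19, 2013.
The appellee's brief is filed: Jun 19, 2013 + 15 days = Jul 4, 2013.
Oral argument is held: Jul 4, 2013 + 12 days = Jul 16, 2013.
The opinion is issued: Jul 16, 2013 + 20 days = Aug 5, 2013.

5 August 2013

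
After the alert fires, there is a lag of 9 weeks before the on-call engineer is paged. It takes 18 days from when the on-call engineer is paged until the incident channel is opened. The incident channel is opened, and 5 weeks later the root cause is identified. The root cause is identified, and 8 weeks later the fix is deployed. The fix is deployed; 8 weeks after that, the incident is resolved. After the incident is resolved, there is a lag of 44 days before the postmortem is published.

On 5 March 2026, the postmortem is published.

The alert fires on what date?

6 June 2025

The postmortem is published: Mar 5, 2026.
The incident is resolved: Mar 5, 2026 − 44 days = Jan 20, 2026.
The fix is deployed: Jan 20, 2026 − 8 weeks = Nov 25, 2025.
The root cause is identified: Nov 25, 2025 − 8 weeks = Sep 30, 2025.
The incident channel is opened: Sep 30, 2025 − 5 weeks = Aug 26, 2025.
The on-call engineer is paged: Aug 26, 2025 − 18 days = Aug 8, 2025.
The alert fires: Aug 8, 2025 − 9 weeks = Jun 6, 2025.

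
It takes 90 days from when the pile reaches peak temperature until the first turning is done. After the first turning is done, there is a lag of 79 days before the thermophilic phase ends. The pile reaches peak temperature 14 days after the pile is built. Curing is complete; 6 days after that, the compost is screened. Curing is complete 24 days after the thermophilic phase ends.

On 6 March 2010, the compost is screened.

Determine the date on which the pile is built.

The compost is screened: Mar 6, 2010.
Curing is complete: Mar 6, 2010 − 6 days = Feb 28, 2010.
The thermophilic phase ends: Feb 28, 2010 − 24 days = Feb 4, 2010.
The first turning is done: Feb 4, 2010 − 79 days = Nov 17, 2009.
The pile reaches peak temperature: Nov 17, 2009 − 90 days = Aug 19, 2009.
The pile is built: Aug 19, 2009 − 14 days = Aug 5, 2009.

5 August 2009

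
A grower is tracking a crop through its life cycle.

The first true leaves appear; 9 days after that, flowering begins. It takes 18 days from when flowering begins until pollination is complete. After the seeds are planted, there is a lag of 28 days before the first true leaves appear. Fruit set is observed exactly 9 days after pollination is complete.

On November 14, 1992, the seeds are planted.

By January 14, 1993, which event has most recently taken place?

Pollination is complete

The seeds are planted: Nov 14, 1992.
The first true leaves appear: Nov 14, 1992 + 28 days = Dec 12, 1992.
Flowering begins: Dec 12, 1992 + 9 days = Dec 21, 1992.
Pollination is complete: Dec 21, 1992 + 18 days = Jan 8, 1993.
Fruit set is observed: Jan 8, 1993 + 9 days = Jan 17, 1993.
Jan 14, 1993 falls between when pollination is complete (Jan 8, 1993) and when fruit set is observed (Jan 17, 1993).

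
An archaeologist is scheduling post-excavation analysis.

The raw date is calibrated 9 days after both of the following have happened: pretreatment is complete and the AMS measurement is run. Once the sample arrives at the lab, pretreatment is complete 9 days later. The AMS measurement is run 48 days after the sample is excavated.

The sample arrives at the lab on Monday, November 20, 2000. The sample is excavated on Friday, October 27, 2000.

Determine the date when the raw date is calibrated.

The sample arrives at the lab: Nov 20, 2000.
Pretreatment is complete: Nov 20, 2000 + 9 days = Nov 29, 2000.
The sample is excavated: Oct 27, 2000.
The AMS measurement is run: Oct 27, 2000 + 48 days = Dec 14, 2000.
Both prerequisites met — pretreatment is complete (Nov 29, 2000), the AMS measurement is run (Dec 14, 2000); the later is Dec 14, 2000.
The raw date is calibrated: Dec 14, 2000 + 9 days = Dec 23, 2000.

Saturday, December 23, 2000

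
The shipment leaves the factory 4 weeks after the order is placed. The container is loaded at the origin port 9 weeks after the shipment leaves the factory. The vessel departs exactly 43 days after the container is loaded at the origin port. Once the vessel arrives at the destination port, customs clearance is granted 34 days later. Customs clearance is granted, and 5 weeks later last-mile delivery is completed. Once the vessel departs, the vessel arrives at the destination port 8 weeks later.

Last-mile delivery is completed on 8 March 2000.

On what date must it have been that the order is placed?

23 June 1999

Last-mile delivery is completed: Mar 8, 2000.
Customs clearance is granted: Mar 8, 2000 − 5 weeks = Feb 2, 2000.
The vessel arrives at the destination port: Feb 2, 2000 − 34 days = Dec 30, 1999.
The vessel departs: Dec 30, 1999 − 8 weeks = Nov 4, 1999.
The container is loaded at the origin port: Nov 4, 1999 − 43 days = Sep 22, 1999.
The shipment leaves the factory: Sep 22, 1999 − 9 weeks = Jul 21, 1999.
The order is placed: Jul 21, 1999 − 4 weeks = Jun 23, 1999.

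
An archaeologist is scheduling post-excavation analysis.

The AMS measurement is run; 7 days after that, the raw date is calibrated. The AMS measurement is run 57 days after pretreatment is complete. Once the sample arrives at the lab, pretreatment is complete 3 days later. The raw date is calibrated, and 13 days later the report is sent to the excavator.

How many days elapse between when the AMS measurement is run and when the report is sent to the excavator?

Causal path: the AMS measurement is run → the raw date is calibrated → the report is sent to the excavator.
Total delay along the path: 7 + 13 = 20 days.

20 days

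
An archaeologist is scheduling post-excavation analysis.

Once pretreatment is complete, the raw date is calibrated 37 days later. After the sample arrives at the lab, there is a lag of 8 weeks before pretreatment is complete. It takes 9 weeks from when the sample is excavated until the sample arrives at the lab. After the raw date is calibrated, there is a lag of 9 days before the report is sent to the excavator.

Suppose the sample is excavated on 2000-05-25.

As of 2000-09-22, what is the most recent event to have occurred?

Pretreatment is complete

The sample is excavated: May 25, 2000.
The sample arrives at the lab: May 25, 2000 + 9 weeks = Jul 27, 2000.
Pretreatment is complete: Jul 27, 2000 + 8 weeks = Sep 21, 2000.
The raw date is calibrated: Sep 21, 2000 + 37 days = Oct 28, 2000.
The report is sent to the excavator: Oct 28, 2000 + 9 days = Nov 6, 2000.
Sep 22, 2000 falls between when pretreatment is complete (Sep 21, 2000) and when the raw date is calibrated (Oct 28, 2000).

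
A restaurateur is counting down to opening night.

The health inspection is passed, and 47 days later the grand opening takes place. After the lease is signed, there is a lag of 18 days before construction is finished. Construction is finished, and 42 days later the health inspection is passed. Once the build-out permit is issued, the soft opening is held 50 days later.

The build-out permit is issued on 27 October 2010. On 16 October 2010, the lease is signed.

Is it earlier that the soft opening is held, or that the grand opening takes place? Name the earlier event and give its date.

The build-out permit is issued: Oct 27, 2010.
The soft opening is held: Oct 27, 2010 + 50 days = Dec 16, 2010.
The lease is signed: Oct 16, 2010.
Construction is finished: Oct 16, 2010 + 18 days = Nov 3, 2010.
The health inspection is passed: Nov 3, 2010 + 42 days = Dec 15, 2010.
The grand opening takes place: Dec 15, 2010 + 47 days = Jan 31, 2011.
Comparing: the soft opening is held on Dec 16, 2010 vs the grand opening takes place on Jan 31, 2011. Earlier: the soft opening is held.

The soft opening is held — 16 December 2010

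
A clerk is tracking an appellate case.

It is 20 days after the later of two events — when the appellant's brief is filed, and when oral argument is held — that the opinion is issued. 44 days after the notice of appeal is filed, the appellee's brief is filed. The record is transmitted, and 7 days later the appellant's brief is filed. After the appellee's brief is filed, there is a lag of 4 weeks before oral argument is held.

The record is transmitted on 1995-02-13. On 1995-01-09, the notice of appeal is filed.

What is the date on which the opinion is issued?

The record is transmitted: Feb 13, 1995.
The appellant's brief is filed: Feb 13, 1995 + 7 days = Feb 20, 1995.
The notice of appeal is filed: Jan 9, 1995.
The appellee's brief is filed: Jan 9, 1995 + 44 days = Feb 22, 1995.
Oral argument is held: Feb 22, 1995 + 4 weeks = Mar 22, 1995.
Both prerequisites met — the appellant's brief is filed (Feb 20, 1995), oral argument is held (Mar 22, 1995); the later is Mar 22, 1995.
The opinion is issued: Mar 22, 1995 + 20 days = Apr 11, 1995.

1995-04-11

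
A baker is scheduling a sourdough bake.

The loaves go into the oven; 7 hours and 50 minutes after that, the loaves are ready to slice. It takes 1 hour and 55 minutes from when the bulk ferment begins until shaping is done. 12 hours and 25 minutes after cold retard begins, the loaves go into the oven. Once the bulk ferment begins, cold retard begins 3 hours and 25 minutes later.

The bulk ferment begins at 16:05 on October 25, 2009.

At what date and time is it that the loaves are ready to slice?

The bulk ferment begins: 16:05 Oct 25, 2009.
Cold retard begins: 16:05 Oct 25, 2009 + 3h25m = 19:30 Oct 25, 2009.
The loaves go into the oven: 19:30 Oct 25, 2009 + 12h25m = 07:55 Oct 26, 2009.
The loaves are ready to slice: 07:55 Oct 26, 2009 + 7h50m = 15:45 Oct 26, 2009.

15:45 on October 26, 2009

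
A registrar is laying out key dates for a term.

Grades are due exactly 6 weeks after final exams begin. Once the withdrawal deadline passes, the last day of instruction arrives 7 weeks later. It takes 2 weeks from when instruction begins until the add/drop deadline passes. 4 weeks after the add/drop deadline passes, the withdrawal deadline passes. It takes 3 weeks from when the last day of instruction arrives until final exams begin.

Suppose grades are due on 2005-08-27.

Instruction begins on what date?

Grades are due: Aug 27, 2005.
Final exams begin: Aug 27, 2005 − 6 weeks = Jul 16, 2005.
The last day of instruction arrives: Jul 16, 2005 − 3 weeks = Jun 25, 2005.
The withdrawal deadline passes: Jun 25, 2005 − 7 weeks = May 7, 2005.
The add/drop deadline passes: May 7, 2005 − 4 weeks = Apr 9, 2005.
Instruction begins: Apr 9, 2005 − 2 weeks = Mar 26, 2005.

2005-03-26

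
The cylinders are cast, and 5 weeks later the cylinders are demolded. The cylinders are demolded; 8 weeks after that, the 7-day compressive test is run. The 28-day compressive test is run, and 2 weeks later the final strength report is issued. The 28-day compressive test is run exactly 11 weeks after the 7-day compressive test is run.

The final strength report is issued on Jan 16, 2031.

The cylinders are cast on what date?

Jul 18, 2030

The final strength report is issued: Jan 16, 2031.
The 28-day compressive test is run: Jan 16, 2031 − 2 weeks = Jan 2, 2031.
The 7-day compressive test is run: Jan 2, 2031 − 11 weeks = Oct 17, 2030.
The cylinders are demolded: Oct 17, 2030 − 8 weeks = Aug 22, 2030.
The cylinders are cast: Aug 22, 2030 − 5 weeks = Jul 18, 2030.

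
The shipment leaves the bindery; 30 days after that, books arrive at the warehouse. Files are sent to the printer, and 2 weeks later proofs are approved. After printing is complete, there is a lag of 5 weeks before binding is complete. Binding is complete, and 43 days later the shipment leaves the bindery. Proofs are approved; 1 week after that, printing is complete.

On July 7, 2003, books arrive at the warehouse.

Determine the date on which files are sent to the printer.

Books arrive at the warehouse: Jul 7, 2003.
The shipment leaves the bindery: Jul 7, 2003 − 30 days = Jun 7, 2003.
Binding is complete: Jun 7, 2003 − 43 days = Apr 25, 2003.
Printing is complete: Apr 25, 2003 − 5 weeks = Mar 21, 2003.
Proofs are approved: Mar 21, 2003 − 1 week = Mar 14, 2003.
Files are sent to the printer: Mar 14, 2003 − 2 weeks = Feb 28, 2003.

February 28, 2003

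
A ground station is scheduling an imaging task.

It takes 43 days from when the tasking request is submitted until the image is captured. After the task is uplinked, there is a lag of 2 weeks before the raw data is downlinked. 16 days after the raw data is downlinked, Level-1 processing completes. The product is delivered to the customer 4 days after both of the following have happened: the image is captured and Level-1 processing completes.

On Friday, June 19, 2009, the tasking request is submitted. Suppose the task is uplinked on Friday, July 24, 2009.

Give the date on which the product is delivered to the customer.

Thursday, August 27, 2009

The tasking request is submitted: Jun 19, 2009.
The image is captured: Jun 19, 2009 + 43 days = Aug 1, 2009.
The task is uplinked: Jul 24, 2009.
The raw data is downlinked: Jul 24, 2009 + 2 weeks = Aug 7, 2009.
Level-1 processing completes: Aug 7, 2009 + 16 days = Aug 23, 2009.
Both prerequisites met — the image is captured (Aug 1, 2009), Level-1 processing completes (Aug 23, 2009); the later is Aug 23, 2009.
The product is delivered to the customer: Aug 23, 2009 + 4 days = Aug 27, 2009.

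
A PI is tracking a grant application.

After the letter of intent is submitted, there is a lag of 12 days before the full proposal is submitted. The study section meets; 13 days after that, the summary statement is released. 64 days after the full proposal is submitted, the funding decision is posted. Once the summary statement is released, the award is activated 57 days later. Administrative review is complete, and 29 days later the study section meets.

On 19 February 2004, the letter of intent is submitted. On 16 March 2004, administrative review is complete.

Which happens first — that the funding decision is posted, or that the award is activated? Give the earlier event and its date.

The funding decision is posted — 5 May 2004

The letter of intent is submitted: Feb 19, 2004.
The full proposal is submitted: Feb 19, 2004 + 12 days = Mar 2, 2004.
The funding decision is posted: Mar 2, 2004 + 64 days = May 5, 2004.
Administrative review is complete: Mar 16, 2004.
The study section meets: Mar 16, 2004 + 29 days = Apr 14, 2004.
The summary statement is released: Apr 14, 2004 + 13 days = Apr 27, 2004.
The award is activated: Apr 27, 2004 + 57 days = Jun 23, 2004.
Comparing: the funding decision is posted on May 5, 2004 vs the award is activated on Jun 23, 2004. Earlier: the funding decision is posted.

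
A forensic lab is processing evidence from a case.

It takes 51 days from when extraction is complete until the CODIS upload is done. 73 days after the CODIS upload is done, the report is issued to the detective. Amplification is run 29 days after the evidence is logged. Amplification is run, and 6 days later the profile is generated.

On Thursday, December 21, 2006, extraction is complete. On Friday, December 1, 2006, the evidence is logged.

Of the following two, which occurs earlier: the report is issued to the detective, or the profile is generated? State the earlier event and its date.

The profile is generated — Friday, January 5, 2007

Extraction is complete: Dec 21, 2006.
The CODIS upload is done: Dec 21, 2006 + 51 days = Feb 10, 2007.
The report is issued to the detective: Feb 10, 2007 + 73 days = Apr 24, 2007.
The evidence is logged: Dec 1, 2006.
Amplification is run: Dec 1, 2006 + 29 days = Dec 30, 2006.
The profile is generated: Dec 30, 2006 + 6 days = Jan 5, 2007.
Comparing: the report is issued to the detective on Apr 24, 2007 vs the profile is generated on Jan 5, 2007. Earlier: the profile is generated.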